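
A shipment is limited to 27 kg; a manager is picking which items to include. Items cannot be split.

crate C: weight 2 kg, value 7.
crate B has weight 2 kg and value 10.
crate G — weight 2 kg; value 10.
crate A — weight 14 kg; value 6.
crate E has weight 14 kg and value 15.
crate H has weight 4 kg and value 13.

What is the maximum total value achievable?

55

Allowing fractional choices, the relaxed optimum would be about 56.3, but items are indivisible.
crate C + crate B + crate G + crate E + crate H: weight 2 + 2 + 2 + 14 + 4 = 24 ≤ 27, value 7 + 10 + 10 + 15 + 13 = 55.
crate C + crate B + crate G + crate A + crate H: weight 2 + 2 + 2 + 14 + 4 = 24 ≤ 27, value 7 + 10 + 10 + 6 + 13 = 46.
crate B + crate G + crate E + crate H: weight 2 + 2 + 14 + 4 = 22 ≤ 27, value 10 + 10 + 15 + 13 = 48.
Best is crate C, crate B, crate G, crate E, and crate H with total value 55.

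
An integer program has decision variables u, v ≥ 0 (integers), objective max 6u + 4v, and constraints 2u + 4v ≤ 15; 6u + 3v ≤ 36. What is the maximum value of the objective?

36

(u,v)=(6,0): 2·6+4·0=12≤15, 6·6+3·0=36≤36, objective 36.
(u,v)=(5,1): 2·5+4·1=14≤15, 6·5+3·1=33≤36, objective 34.
Maximum is 36 at (u,v)=(6,0).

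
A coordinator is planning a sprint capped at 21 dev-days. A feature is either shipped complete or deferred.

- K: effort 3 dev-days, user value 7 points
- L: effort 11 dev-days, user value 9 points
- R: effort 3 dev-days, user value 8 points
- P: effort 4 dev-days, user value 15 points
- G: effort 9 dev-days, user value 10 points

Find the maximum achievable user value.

40

This is a 0-1 knapsack instance.
K + L + R + P: effort 3 + 11 + 3 + 4 = 21 ≤ 21, user value 7 + 9 + 8 + 15 = 39.
K + R + P + G: effort 3 + 3 + 4 + 9 = 19 ≤ 21, user value 7 + 8 + 15 + 10 = 40.
Best is K, R, P, and G with total user value 40.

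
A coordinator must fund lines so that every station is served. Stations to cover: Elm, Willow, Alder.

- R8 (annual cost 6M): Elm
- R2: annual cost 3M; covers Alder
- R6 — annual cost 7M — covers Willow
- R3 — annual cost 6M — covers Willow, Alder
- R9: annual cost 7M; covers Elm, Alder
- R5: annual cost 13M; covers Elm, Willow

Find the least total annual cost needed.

12

The greedy cost-per-new-station heuristic would pick R2, R8, and R3 for 15, but a cheaper cover exists.
Choose R8 and R3: together they cover Elm, Willow, Alder — every station.
Total annual cost: 6 + 6 = 12.
No cover costs less than 12.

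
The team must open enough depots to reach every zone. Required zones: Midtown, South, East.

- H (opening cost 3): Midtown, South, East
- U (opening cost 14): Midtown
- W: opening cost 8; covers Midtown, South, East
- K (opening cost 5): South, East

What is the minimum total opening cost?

This is a weighted set-cover instance.
H alone covers Midtown, South, East — every zone.
Total opening cost: 3.
No cover costs less than 3.

3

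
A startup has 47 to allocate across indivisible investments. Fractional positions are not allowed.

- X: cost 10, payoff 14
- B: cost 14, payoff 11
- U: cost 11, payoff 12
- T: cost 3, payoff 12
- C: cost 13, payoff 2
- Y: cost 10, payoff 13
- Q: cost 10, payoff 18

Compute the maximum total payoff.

This is an integer program with binary decision variables.
X + T + C + Y + Q: cost 10 + 3 + 13 + 10 + 10 = 46 ≤ 47, payoff 14 + 12 + 2 + 13 + 18 = 59.
X + B + T + Y + Q: cost 10 + 14 + 3 + 10 + 10 = 47 ≤ 47, payoff 14 + 11 + 12 + 13 + 18 = 68.
X + U + T + Y + Q: cost 10 + 11 + 3 + 10 + 10 = 44 ≤ 47, payoff 14 + 12 + 12 + 13 + 18 = 69.
Best is X, U, T, Y, and Q with total payoff 69.

69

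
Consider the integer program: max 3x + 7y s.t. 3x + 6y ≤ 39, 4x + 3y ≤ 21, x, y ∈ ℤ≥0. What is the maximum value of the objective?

42

The continuous relaxation peaks at (0, 6.5) with value 45.50; rounding to a feasible lattice point costs some objective.
(x,y)=(0,6): 3·0+6·6=36≤39, 4·0+3·6=18≤21, objective 42.
(x,y)=(1,5): 3·1+6·5=33≤39, 4·1+3·5=19≤21, objective 38.
No feasible integer point exceeds 42.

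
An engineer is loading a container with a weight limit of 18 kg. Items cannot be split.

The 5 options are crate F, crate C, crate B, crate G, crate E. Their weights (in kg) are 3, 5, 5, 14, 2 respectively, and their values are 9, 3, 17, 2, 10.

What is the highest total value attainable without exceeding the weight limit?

Take crate F, crate C, crate B, and crate E: weight 3 + 5 + 5 + 2 = 15 ≤ 18, value 9 + 3 + 17 + 10 = 39.
No other feasible combination does better.

39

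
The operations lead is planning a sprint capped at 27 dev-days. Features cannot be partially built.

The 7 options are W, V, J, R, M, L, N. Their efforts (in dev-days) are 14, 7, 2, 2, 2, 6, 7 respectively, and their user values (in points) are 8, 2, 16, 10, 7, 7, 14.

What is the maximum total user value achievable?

Take V, J, R, M, L, and N: effort 7 + 2 + 2 + 2 + 6 + 7 = 26 ≤ 27, user value 2 + 16 + 10 + 7 + 7 + 14 = 56.
No other feasible combination does better.

56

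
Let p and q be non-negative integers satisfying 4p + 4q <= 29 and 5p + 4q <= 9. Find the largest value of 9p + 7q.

16

(p,q)=(1,1): 4·1+4·1=8≤29, 5·1+4·1=9≤9, objective 16.
(p,q)=(0,2): 4·0+4·2=8≤29, 5·0+4·2=8≤9, objective 14.
No feasible integer point exceeds 16.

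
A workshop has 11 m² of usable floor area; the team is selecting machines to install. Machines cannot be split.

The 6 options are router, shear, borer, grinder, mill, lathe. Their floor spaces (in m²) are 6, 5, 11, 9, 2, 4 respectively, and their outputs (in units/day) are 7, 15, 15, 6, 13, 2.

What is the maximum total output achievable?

shear + mill + lathe: floor space 5 + 2 + 4 = 11 ≤ 11, output 15 + 13 + 2 = 30.
shear + mill: floor space 5 + 2 = 7 ≤ 11, output 15 + 13 = 28.
Best is shear, mill, and lathe with total output 30.

30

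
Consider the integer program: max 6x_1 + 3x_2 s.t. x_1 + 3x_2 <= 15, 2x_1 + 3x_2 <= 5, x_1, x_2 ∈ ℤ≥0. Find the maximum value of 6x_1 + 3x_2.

Relaxing integrality, the LP optimum is 15.00 at (x_1,x_2) = (2.5, 0), which is not an integer point.
(x_1,x_2)=(2,0): 1·2+3·0=2≤15, 2·2+3·0=4≤5, objective 12.
(x_1,x_2)=(1,1): 1·1+3·1=4≤15, 2·1+3·1=5≤5, objective 9.
(x_1,x_2)=(1,0): 1·1+3·0=1≤15, 2·1+3·0=2≤5, objective 6.
The best lattice point is (2,0), giving 12.

12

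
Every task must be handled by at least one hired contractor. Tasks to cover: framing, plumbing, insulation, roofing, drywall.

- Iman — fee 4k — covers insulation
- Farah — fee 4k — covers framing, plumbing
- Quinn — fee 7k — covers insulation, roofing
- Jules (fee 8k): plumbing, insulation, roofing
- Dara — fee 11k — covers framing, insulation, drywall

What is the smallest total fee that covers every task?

19

Choose Jules and Dara: together they cover framing, plumbing, insulation, roofing, drywall — every task.
Total fee: 8 + 11 = 19.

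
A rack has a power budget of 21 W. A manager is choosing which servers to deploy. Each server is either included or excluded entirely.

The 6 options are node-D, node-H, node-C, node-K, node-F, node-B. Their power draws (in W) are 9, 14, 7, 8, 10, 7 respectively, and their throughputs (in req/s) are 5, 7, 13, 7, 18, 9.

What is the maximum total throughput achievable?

node-F + node-B: power draw 10 + 7 = 17 ≤ 21, throughput 18 + 9 = 27.
node-K + node-F: power draw 8 + 10 = 18 ≤ 21, throughput 7 + 18 = 25.
node-C + node-F: power draw 7 + 10 = 17 ≤ 21, throughput 13 + 18 = 31.
Best is node-C and node-F with total throughput 31.

31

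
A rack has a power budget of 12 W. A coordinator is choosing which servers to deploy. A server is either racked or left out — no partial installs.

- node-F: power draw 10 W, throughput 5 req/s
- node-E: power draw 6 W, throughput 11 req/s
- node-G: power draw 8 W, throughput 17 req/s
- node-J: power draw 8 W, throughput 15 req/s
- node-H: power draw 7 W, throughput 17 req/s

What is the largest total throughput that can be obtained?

Take node-H: power draw 7 ≤ 12, throughput 17.
No feasible combination exceeds this.

17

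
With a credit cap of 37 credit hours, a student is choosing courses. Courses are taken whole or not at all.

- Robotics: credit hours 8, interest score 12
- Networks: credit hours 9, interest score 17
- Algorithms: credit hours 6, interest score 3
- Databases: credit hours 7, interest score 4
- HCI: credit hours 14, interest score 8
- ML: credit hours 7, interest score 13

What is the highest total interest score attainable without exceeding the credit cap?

Robotics + Networks + Algorithms + ML: credit hours 8 + 9 + 6 + 7 = 30 ≤ 37, interest score 12 + 17 + 3 + 13 = 45.
Robotics + Networks + Databases + ML: credit hours 8 + 9 + 7 + 7 = 31 ≤ 37, interest score 12 + 17 + 4 + 13 = 46.
Robotics + Networks + Algorithms + Databases + ML: credit hours 8 + 9 + 6 + 7 + 7 = 37 ≤ 37, interest score 12 + 17 + 3 + 4 + 13 = 49.
Best is Robotics, Networks, Algorithms, Databases, and ML with total interest score 49.

49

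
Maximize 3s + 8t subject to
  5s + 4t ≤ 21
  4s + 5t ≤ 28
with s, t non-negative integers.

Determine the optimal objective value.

(s,t)=(0,5): 5·0+4·5=20≤21, 4·0+5·5=25≤28, objective 40.
(s,t)=(1,4): 5·1+4·4=21≤21, 4·1+5·4=24≤28, objective 35.
(s,t)=(0,4): 5·0+4·4=16≤21, 4·0+5·4=20≤28, objective 32.
The best lattice point is (0,5), giving 40.

40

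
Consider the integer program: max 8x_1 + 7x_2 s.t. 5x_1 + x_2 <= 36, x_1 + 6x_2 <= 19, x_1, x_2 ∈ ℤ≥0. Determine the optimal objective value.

(x_1,x_2)=(7,1): 5·7+1·1=36≤36, 1·7+6·1=13≤19, objective 63.
(x_1,x_2)=(6,2): 5·6+1·2=32≤36, 1·6+6·2=18≤19, objective 62.
(x_1,x_2)=(7,0): 5·7+1·0=35≤36, 1·7+6·0=7≤19, objective 56.
The best lattice point is (7,1), giving 63.

63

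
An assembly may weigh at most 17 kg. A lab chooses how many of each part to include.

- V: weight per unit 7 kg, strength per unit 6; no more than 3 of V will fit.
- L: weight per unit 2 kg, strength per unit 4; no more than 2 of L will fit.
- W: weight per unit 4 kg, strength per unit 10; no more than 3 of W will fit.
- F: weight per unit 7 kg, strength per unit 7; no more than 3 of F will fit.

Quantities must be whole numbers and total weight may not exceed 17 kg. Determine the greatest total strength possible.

38

This is a bounded integer knapsack.
1×L and 3×W: weight 14 ≤ 17, strength 1·4 + 3·10 = 34.
2×L and 3×W: weight 16 ≤ 17, strength 2·4 + 3·10 = 38.
Best is 38.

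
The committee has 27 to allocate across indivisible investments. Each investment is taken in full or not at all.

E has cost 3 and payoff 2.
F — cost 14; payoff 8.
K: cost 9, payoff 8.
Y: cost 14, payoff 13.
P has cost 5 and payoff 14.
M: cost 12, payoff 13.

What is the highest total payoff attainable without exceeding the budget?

Allowing fractional choices, the relaxed optimum would be about 36.3, but investments are indivisible.
E + Y + P: cost 3 + 14 + 5 = 22 ≤ 27, payoff 2 + 13 + 14 = 29.
E + P + M: cost 3 + 5 + 12 = 20 ≤ 27, payoff 2 + 14 + 13 = 29.
K + P + M: cost 9 + 5 + 12 = 26 ≤ 27, payoff 8 + 14 + 13 = 35.
Best is K, P, and M with total payoff 35.

35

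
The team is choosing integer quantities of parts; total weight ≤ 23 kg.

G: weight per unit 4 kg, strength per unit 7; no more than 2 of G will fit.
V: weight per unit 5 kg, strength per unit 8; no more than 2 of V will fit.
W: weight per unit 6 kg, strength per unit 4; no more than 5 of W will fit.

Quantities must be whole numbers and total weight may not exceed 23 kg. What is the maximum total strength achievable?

Take 2×G and 2×V: weight 18 ≤ 23, strength 2·7 + 2·8 = 30.
G has the best ratio (7/4) and is taken to its limit of 2; remaining capacity is filled optimally with the others.

30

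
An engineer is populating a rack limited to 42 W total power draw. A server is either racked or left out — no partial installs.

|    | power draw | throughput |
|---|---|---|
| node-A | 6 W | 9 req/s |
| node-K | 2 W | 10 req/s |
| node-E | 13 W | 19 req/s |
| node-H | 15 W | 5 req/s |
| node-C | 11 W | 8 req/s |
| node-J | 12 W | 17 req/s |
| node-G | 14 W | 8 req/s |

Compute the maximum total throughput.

55

node-K + node-E + node-C + node-J: power draw 2 + 13 + 11 + 12 = 38 ≤ 42, throughput 10 + 19 + 8 + 17 = 54.
node-A + node-K + node-E + node-J: power draw 6 + 2 + 13 + 12 = 33 ≤ 42, throughput 9 + 10 + 19 + 17 = 55.
node-K + node-E + node-J + node-G: power draw 2 + 13 + 12 + 14 = 41 ≤ 42, throughput 10 + 19 + 17 + 8 = 54.
Best is node-A, node-K, node-E, and node-J with total throughput 55.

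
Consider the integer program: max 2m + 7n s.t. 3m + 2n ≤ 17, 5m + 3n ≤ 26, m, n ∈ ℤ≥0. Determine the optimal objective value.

56

The continuous relaxation peaks at (0, 8.5) with value 59.50; rounding to a feasible lattice point costs some objective.
(m,n)=(0,8) is feasible, giving 56.
(m,n)=(1,7) is feasible, giving 51.
(m,n)=(0,7) is feasible, giving 49.
Maximum is 56 at (m,n)=(0,8).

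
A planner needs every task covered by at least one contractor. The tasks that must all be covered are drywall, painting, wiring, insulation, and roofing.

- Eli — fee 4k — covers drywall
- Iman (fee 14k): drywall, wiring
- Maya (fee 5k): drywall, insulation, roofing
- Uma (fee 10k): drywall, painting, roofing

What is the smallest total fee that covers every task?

29

Choose Iman, Maya, and Uma: together they cover drywall, painting, wiring, insulation, roofing — every task.
Total fee: 14 + 5 + 10 = 29.
No cover costs less than 29.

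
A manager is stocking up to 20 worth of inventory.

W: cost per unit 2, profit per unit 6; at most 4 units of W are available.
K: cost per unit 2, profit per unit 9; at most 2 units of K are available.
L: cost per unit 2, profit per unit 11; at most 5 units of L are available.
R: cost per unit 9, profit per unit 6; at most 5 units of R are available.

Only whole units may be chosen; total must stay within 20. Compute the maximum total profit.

91

This is a bounded integer knapsack.
4×W, 1×K, and 5×L: cost 20 ≤ 20, profit 4·6 + 1·9 + 5·11 = 88.
3×W, 2×K, and 5×L: cost 20 ≤ 20, profit 3·6 + 2·9 + 5·11 = 91.
Best is 91.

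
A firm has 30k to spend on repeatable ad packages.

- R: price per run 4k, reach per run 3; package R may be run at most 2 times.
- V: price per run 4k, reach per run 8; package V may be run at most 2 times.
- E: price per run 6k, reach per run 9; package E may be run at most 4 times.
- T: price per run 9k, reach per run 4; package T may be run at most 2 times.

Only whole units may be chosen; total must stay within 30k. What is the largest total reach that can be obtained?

46

V has the best ratio (8/4); taking only V gives at most 2×8 = 16 (stopped by the supply cap of 2).
Mixing does better — 1×R, 2×V, and 3×E: price 30 ≤ 30, reach 1·3 + 2·8 + 3·9 = 46.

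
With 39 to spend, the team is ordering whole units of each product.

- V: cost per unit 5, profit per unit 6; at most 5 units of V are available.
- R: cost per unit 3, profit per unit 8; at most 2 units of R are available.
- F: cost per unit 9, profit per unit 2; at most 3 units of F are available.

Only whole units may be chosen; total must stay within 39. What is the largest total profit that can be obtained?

46

This is a bounded integer knapsack.
4×V, 2×R, and 1×F: cost 35 ≤ 39, profit 4·6 + 2·8 + 1·2 = 42.
5×V and 2×R: cost 31 ≤ 39, profit 5·6 + 2·8 = 46.
Best is 46.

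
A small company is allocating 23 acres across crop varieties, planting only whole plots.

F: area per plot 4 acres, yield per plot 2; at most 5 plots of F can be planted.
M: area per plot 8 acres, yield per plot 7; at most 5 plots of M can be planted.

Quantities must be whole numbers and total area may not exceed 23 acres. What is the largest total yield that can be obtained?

2×M: area 16 ≤ 23, yield 2·7 = 14.
1×F and 2×M: area 20 ≤ 23, yield 1·2 + 2·7 = 16.
Best is 16.

16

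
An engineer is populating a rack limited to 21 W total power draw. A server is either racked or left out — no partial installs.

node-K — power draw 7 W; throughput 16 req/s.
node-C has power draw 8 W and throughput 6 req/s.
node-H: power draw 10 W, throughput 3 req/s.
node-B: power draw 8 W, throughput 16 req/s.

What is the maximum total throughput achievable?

32

Take node-K and node-B: power draw 7 + 8 = 15 ≤ 21, throughput 16 + 16 = 32.
No other feasible combination does better.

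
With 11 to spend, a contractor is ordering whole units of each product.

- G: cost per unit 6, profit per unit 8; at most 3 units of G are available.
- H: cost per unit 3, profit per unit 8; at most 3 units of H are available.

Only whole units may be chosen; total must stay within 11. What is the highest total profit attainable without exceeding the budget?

24

2×H: cost 6 ≤ 11, profit 2·8 = 16.
3×H: cost 9 ≤ 11, profit 3·8 = 24.
Best is 24.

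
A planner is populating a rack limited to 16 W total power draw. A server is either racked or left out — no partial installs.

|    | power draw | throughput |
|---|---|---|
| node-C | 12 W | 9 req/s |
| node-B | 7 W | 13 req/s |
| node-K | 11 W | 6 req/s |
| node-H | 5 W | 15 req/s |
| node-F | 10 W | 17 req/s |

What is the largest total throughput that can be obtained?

32

Allowing fractional choices, the relaxed optimum would be about 34.8, but servers are indivisible.
node-B + node-H: power draw 7 + 5 = 12 ≤ 16, throughput 13 + 15 = 28.
node-K + node-H: power draw 11 + 5 = 16 ≤ 16, throughput 6 + 15 = 21.
node-H + node-F: power draw 5 + 10 = 15 ≤ 16, throughput 15 + 17 = 32.
Best is node-H and node-F with total throughput 32.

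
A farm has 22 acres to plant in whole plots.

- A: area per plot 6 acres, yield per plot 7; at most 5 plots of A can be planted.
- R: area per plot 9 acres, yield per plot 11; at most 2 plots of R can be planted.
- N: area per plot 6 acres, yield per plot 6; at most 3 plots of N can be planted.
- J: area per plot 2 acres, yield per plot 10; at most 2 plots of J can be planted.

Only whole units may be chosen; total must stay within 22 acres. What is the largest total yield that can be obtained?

42

J has the best ratio (10/2); taking only J gives at most 2×10 = 20 (stopped by the supply cap of 2).
Mixing does better — 2×R and 2×J: area 22 ≤ 22, yield 2·11 + 2·10 = 42.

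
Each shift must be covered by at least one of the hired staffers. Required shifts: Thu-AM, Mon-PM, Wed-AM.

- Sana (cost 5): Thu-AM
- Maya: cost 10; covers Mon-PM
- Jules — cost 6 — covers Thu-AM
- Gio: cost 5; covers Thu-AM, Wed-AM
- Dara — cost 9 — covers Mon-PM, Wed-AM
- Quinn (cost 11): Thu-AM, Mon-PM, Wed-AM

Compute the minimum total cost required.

11

The greedy cost-per-new-shift heuristic would pick Gio and Dara for 14, but a cheaper cover exists.
Quinn alone covers Thu-AM, Mon-PM, Wed-AM — every shift.
Total cost: 11.
No cover costs less than 11.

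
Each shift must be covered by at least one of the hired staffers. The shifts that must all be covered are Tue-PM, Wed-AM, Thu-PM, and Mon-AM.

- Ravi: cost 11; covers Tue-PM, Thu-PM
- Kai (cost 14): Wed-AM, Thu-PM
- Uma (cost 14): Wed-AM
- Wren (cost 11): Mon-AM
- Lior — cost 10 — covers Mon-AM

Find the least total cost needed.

This is an integer covering problem.
Choose Ravi, Kai, and Lior: together they cover Tue-PM, Wed-AM, Thu-PM, Mon-AM — every shift.
Total cost: 11 + 14 + 10 = 35.
No cover costs less than 35.

35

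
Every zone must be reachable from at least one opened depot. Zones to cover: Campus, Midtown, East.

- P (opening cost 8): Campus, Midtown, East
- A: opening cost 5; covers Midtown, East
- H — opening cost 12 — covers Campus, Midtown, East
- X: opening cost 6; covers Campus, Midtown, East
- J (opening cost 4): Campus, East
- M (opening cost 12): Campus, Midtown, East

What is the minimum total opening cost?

6

This is an integer covering problem.
X alone covers Campus, Midtown, East — every zone.
Total opening cost: 6.
No cover costs less than 6.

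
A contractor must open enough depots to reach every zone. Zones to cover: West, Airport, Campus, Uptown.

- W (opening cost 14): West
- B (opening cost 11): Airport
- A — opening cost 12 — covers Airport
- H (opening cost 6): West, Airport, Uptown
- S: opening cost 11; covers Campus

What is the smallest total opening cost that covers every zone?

17

Choose H and S: together they cover West, Airport, Campus, Uptown — every zone.
Total opening cost: 6 + 11 = 17.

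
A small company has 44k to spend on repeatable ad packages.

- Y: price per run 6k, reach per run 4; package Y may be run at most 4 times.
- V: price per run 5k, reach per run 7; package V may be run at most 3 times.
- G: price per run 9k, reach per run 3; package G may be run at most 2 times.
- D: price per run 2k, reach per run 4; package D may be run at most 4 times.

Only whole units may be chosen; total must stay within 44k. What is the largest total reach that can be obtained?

D has the best ratio (4/2); taking only D gives at most 4×4 = 16 (stopped by the supply cap of 4).
Mixing does better — 3×Y, 3×V, and 4×D: price 41 ≤ 44, reach 3·4 + 3·7 + 4·4 = 49.

49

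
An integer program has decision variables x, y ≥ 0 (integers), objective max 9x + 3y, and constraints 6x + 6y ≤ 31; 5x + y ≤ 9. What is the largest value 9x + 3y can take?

Relaxing integrality, the LP optimum is 21.25 at (x,y) = (0.958, 4.21), which is not an integer point.
(x,y)=(1,4): 6·1+6·4=30≤31, 5·1+1·4=9≤9, objective 21.
(x,y)=(1,3): 6·1+6·3=24≤31, 5·1+1·3=8≤9, objective 18.
No feasible integer point exceeds 21.

21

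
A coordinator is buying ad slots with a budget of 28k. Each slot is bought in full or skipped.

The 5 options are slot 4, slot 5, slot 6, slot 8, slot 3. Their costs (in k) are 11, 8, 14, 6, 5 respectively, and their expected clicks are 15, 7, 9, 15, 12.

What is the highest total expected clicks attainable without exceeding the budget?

Allowing fractional choices, the relaxed optimum would be about 47.2, but ad slots are indivisible.
slot 4 + slot 5 + slot 8: cost 11 + 8 + 6 = 25 ≤ 28, expected clicks 15 + 7 + 15 = 37.
slot 4 + slot 8 + slot 3: cost 11 + 6 + 5 = 22 ≤ 28, expected clicks 15 + 15 + 12 = 42.
Best is slot 4, slot 8, and slot 3 with total expected clicks 42.

42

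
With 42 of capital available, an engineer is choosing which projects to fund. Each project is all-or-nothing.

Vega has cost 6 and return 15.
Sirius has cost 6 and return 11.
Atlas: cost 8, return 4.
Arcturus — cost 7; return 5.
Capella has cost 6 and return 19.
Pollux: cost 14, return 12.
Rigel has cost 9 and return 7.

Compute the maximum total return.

Allowing fractional choices, the relaxed optimum would be about 64.7, but projects are indivisible.
Vega + Sirius + Capella + Pollux + Rigel: cost 6 + 6 + 6 + 14 + 9 = 41 ≤ 42, return 15 + 11 + 19 + 12 + 7 = 64.
Vega + Sirius + Arcturus + Capella + Pollux: cost 6 + 6 + 7 + 6 + 14 = 39 ≤ 42, return 15 + 11 + 5 + 19 + 12 = 62.
Best is Vega, Sirius, Capella, Pollux, and Rigel with total return 64.

64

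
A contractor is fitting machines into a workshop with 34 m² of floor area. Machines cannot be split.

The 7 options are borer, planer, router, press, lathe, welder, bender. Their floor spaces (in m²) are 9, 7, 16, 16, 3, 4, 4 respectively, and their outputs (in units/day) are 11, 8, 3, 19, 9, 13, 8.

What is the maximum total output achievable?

Take planer, press, lathe, welder, and bender: floor space 7 + 16 + 3 + 4 + 4 = 34 ≤ 34, output 8 + 19 + 9 + 13 + 8 = 57.
No other feasible combination does better.

57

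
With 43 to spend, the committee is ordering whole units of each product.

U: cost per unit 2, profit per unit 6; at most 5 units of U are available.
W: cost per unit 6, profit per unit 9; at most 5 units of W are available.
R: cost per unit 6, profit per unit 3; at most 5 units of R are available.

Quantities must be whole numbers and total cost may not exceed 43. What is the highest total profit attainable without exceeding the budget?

This is a bounded integer knapsack.
5×U and 5×W: cost 40 ≤ 43, profit 5·6 + 5·9 = 75.
4×U and 5×W: cost 38 ≤ 43, profit 4·6 + 5·9 = 69.
Best is 75.

75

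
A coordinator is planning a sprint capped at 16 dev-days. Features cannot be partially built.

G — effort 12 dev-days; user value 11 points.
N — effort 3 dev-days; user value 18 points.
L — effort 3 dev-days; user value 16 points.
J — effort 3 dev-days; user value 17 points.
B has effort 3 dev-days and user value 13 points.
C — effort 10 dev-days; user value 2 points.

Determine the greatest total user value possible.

64

N + L + J + B: effort 3 + 3 + 3 + 3 = 12 ≤ 16, user value 18 + 16 + 17 + 13 = 64.
N + L + J: effort 3 + 3 + 3 = 9 ≤ 16, user value 18 + 16 + 17 = 51.
Best is N, L, J, and B with total user value 64.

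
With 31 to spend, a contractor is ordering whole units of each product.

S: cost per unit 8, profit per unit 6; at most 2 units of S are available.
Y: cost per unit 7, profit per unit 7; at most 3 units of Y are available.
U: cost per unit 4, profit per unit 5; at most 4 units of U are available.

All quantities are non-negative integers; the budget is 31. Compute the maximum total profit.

34

This is a bounded integer knapsack.
2×Y and 4×U: cost 30 ≤ 31, profit 2·7 + 4·5 = 34.
1×S, 1×Y, and 4×U: cost 31 ≤ 31, profit 1·6 + 1·7 + 4·5 = 33.
Best is 34.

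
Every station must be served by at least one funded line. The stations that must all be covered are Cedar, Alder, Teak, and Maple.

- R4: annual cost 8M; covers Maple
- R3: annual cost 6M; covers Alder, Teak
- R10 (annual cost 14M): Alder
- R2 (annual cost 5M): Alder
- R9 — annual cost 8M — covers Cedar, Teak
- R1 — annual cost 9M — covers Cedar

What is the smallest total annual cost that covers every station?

21

Choose R4, R2, and R9: together they cover Cedar, Alder, Teak, Maple — every station.
Total annual cost: 8 + 5 + 8 = 21.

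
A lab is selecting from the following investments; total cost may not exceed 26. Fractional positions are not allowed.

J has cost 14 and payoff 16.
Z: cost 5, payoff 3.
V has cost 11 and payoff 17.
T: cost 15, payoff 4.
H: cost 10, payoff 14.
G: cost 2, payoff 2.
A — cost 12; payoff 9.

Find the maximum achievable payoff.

Treat it as a binary knapsack problem.
Take Z, V, and H: cost 5 + 11 + 10 = 26 ≤ 26, payoff 3 + 17 + 14 = 34.
No other feasible combination does better.

34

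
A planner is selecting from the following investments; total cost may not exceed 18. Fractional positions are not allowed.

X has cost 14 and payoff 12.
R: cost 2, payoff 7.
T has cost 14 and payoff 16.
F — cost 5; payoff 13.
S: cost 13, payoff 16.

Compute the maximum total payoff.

Take F and S: cost 5 + 13 = 18 ≤ 18, payoff 13 + 16 = 29.
No other feasible combination does better.

29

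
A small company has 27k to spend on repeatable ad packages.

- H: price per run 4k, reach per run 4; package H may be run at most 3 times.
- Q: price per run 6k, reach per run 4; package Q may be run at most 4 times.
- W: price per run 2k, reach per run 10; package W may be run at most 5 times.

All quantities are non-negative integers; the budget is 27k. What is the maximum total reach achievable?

62

1×H, 2×Q, and 5×W: price 26 ≤ 27, reach 1·4 + 2·4 + 5·10 = 62.
2×H, 1×Q, and 5×W: price 24 ≤ 27, reach 2·4 + 1·4 + 5·10 = 62.
Best is 62.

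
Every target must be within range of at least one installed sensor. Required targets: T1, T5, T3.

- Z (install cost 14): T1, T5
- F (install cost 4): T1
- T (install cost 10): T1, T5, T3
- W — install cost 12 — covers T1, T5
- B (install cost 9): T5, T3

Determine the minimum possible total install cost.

10

T alone covers T1, T5, T3 — every target.
Total install cost: 10.
No cover costs less than 10.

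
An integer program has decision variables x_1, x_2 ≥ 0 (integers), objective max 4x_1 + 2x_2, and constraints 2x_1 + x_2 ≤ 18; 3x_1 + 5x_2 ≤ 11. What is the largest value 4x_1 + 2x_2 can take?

12

(x_1,x_2)=(3,0) is feasible, giving 12.
(x_1,x_2)=(2,1) is feasible, giving 10.
(x_1,x_2)=(2,0) is feasible, giving 8.
No feasible integer point exceeds 12.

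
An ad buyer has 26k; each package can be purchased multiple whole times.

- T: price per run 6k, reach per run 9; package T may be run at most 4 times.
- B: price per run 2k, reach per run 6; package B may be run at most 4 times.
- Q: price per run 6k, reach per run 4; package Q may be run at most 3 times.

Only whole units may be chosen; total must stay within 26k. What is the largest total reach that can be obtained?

This is a bounded integer knapsack.
B has the best ratio (6/2); taking only B gives at most 4×6 = 24 (stopped by the supply cap of 4).
Mixing does better — 3×T and 4×B: price 26 ≤ 26, reach 3·9 + 4·6 = 51.

51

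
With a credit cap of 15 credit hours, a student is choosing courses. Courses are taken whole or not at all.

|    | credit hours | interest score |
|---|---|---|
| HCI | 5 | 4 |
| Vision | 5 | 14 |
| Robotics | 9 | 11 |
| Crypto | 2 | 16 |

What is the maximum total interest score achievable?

Allowing fractional choices, the relaxed optimum would be about 39.8, but courses are indivisible.
Vision + Crypto: credit hours 5 + 2 = 7 ≤ 15, interest score 14 + 16 = 30.
HCI + Vision + Crypto: credit hours 5 + 5 + 2 = 12 ≤ 15, interest score 4 + 14 + 16 = 34.
Robotics + Crypto: credit hours 9 + 2 = 11 ≤ 15, interest score 11 + 16 = 27.
Best is HCI, Vision, and Crypto with total interest score 34.

34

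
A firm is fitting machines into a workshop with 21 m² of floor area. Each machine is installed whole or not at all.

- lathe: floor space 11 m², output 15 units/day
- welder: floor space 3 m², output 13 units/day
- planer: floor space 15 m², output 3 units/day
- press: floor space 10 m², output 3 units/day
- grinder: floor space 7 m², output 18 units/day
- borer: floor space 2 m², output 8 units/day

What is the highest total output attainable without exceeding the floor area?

46

Allowing fractional choices, the relaxed optimum would be about 51.3, but machines are indivisible.
lathe + grinder + borer: floor space 11 + 7 + 2 = 20 ≤ 21, output 15 + 18 + 8 = 41.
lathe + welder + grinder: floor space 11 + 3 + 7 = 21 ≤ 21, output 15 + 13 + 18 = 46.
welder + grinder + borer: floor space 3 + 7 + 2 = 12 ≤ 21, output 13 + 18 + 8 = 39.
Best is lathe, welder, and grinder with total output 46.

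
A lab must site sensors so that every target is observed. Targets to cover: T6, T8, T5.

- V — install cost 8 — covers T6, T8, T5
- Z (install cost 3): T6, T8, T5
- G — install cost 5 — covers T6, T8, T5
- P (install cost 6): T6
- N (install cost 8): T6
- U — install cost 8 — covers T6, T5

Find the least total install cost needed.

Z alone covers T6, T8, T5 — every target.
Total install cost: 3.
No cover costs less than 3.

3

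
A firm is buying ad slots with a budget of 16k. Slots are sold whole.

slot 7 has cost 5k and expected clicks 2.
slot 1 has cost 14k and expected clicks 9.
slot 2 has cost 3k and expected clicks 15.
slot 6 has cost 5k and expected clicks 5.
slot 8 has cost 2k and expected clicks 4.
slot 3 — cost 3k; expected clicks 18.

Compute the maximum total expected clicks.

42

Allowing fractional choices, the relaxed optimum would be about 43.9, but ad slots are indivisible.
slot 7 + slot 2 + slot 8 + slot 3: cost 5 + 3 + 2 + 3 = 13 ≤ 16, expected clicks 2 + 15 + 4 + 18 = 39.
slot 2 + slot 6 + slot 8 + slot 3: cost 3 + 5 + 2 + 3 = 13 ≤ 16, expected clicks 15 + 5 + 4 + 18 = 42.
slot 7 + slot 2 + slot 6 + slot 3: cost 5 + 3 + 5 + 3 = 16 ≤ 16, expected clicks 2 + 15 + 5 + 18 = 40.
Best is slot 2, slot 6, slot 8, and slot 3 with total expected clicks 42.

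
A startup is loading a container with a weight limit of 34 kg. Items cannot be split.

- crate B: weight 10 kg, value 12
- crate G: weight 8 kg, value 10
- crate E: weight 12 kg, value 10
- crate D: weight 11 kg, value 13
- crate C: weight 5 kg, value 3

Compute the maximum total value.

Allowing fractional choices, the relaxed optimum would be about 39.2, but items are indivisible.
crate B + crate G + crate D + crate C: weight 10 + 8 + 11 + 5 = 34 ≤ 34, value 12 + 10 + 13 + 3 = 38.
crate B + crate G + crate D: weight 10 + 8 + 11 = 29 ≤ 34, value 12 + 10 + 13 = 35.
Best is crate B, crate G, crate D, and crate C with total value 38.

38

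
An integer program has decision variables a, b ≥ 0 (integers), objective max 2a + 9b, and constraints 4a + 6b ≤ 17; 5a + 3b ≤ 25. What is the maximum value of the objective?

20

(a,b)=(1,2): 4·1+6·2=16≤17, 5·1+3·2=11≤25, objective 20.
(a,b)=(0,2): 4·0+6·2=12≤17, 5·0+3·2=6≤25, objective 18.
(a,b)=(2,1): 4·2+6·1=14≤17, 5·2+3·1=13≤25, objective 13.
Maximum is 20 at (a,b)=(1,2).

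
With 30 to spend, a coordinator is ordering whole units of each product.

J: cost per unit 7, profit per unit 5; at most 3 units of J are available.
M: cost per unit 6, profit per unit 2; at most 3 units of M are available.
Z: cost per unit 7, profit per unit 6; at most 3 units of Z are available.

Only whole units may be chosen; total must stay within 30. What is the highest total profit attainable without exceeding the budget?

23

Take 1×J and 3×Z: cost 28 ≤ 30, profit 1·5 + 3·6 = 23.
Z has the best ratio (6/7) and is taken to its limit of 3; remaining capacity is filled optimally with the others.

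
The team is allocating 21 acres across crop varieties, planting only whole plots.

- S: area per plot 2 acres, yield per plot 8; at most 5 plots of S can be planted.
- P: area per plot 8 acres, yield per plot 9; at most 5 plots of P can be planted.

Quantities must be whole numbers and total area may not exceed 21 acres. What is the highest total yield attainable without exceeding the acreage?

49

5×S and 1×P: area 18 ≤ 21, yield 5·8 + 1·9 = 49.
4×S and 1×P: area 16 ≤ 21, yield 4·8 + 1·9 = 41.
Best is 49.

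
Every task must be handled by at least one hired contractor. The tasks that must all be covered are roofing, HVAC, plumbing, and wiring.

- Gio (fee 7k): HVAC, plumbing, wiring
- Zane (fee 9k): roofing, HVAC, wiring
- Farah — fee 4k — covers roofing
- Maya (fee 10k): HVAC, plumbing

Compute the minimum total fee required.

11

This is an integer covering problem.
Choose Gio and Farah: together they cover roofing, HVAC, plumbing, wiring — every task.
Total fee: 7 + 4 = 11.
No cover costs less than 11.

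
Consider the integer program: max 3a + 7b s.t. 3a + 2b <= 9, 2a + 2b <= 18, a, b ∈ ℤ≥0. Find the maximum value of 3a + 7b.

The continuous relaxation peaks at (0, 4.5) with value 31.50; rounding to a feasible lattice point costs some objective.
(a,b)=(0,4): 3·0+2·4=8≤9, 2·0+2·4=8≤18, objective 28.
(a,b)=(1,3): 3·1+2·3=9≤9, 2·1+2·3=8≤18, objective 24.
Maximum is 28 at (a,b)=(0,4).

28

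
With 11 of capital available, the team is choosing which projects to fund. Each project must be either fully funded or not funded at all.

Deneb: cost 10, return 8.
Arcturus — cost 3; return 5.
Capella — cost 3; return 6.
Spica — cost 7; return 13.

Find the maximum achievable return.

Take Capella and Spica: cost 3 + 7 = 10 ≤ 11, return 6 + 13 = 19.
No other feasible combination does better.

19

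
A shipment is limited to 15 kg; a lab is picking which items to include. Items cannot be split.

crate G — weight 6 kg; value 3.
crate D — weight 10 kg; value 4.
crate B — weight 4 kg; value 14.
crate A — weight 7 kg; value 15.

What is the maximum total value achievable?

29

Take crate B and crate A: weight 4 + 7 = 11 ≤ 15, value 14 + 15 = 29.
No other feasible combination does better.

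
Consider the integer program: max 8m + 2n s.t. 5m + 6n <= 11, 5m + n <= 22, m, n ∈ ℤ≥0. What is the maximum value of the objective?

16

(m,n)=(2,0) is feasible, giving 16.
(m,n)=(1,1) is feasible, giving 10.
(m,n)=(1,0) is feasible, giving 8.
The best lattice point is (2,0), giving 16.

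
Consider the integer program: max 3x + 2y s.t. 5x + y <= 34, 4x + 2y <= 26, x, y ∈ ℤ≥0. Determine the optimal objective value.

26

(x,y)=(0,13): 5·0+1·13=13≤34, 4·0+2·13=26≤26, objective 26.
(x,y)=(0,12): 5·0+1·12=12≤34, 4·0+2·12=24≤26, objective 24.
No feasible integer point exceeds 26.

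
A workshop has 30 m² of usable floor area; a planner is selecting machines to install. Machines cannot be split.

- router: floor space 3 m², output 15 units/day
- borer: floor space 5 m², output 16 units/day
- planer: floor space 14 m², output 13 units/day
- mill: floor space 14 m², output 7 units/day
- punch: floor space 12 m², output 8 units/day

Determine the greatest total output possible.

44

Take router, borer, and planer: floor space 3 + 5 + 14 = 22 ≤ 30, output 15 + 16 + 13 = 44.
No other feasible combination does better.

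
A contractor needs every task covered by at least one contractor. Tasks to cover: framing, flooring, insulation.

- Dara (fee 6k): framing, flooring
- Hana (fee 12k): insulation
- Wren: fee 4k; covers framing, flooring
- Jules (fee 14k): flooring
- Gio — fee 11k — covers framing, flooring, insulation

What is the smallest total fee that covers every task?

The greedy cost-per-new-task heuristic would pick Wren and Gio for 15, but a cheaper cover exists.
Gio alone covers framing, flooring, insulation — every task.
Total fee: 11.
No cover costs less than 11.

11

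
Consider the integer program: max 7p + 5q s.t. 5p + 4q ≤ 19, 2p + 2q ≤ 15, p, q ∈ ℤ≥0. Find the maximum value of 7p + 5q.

Relaxing integrality, the LP optimum is 26.60 at (p,q) = (3.8, 0), which is not an integer point.
(p,q)=(3,1) is feasible, giving 26.
(p,q)=(2,2) is feasible, giving 24.
(p,q)=(3,0) is feasible, giving 21.
The best lattice point is (3,1), giving 26.

26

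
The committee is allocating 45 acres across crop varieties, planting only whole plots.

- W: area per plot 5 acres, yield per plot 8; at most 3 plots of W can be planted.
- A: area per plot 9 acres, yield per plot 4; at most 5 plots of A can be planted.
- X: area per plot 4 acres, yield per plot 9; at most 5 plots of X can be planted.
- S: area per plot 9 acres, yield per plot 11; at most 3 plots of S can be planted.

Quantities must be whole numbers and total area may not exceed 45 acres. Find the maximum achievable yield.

3×W, 5×X, and 1×S: area 44 ≤ 45, yield 3·8 + 5·9 + 1·11 = 80.
1×W, 5×X, and 2×S: area 43 ≤ 45, yield 1·8 + 5·9 + 2·11 = 75.
Best is 80.

80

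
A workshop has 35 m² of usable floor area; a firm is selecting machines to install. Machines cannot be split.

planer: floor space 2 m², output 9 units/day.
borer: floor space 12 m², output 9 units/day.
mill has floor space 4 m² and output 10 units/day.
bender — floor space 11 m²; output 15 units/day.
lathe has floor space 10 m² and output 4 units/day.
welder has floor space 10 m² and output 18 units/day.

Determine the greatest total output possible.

52

Allowing fractional choices, the relaxed optimum would be about 58.0, but machines are indivisible.
planer + mill + bender + welder: floor space 2 + 4 + 11 + 10 = 27 ≤ 35, output 9 + 10 + 15 + 18 = 52.
planer + borer + bender + welder: floor space 2 + 12 + 11 + 10 = 35 ≤ 35, output 9 + 9 + 15 + 18 = 51.
mill + bender + lathe + welder: floor space 4 + 11 + 10 + 10 = 35 ≤ 35, output 10 + 15 + 4 + 18 = 47.
Best is planer, mill, bender, and welder with total output 52.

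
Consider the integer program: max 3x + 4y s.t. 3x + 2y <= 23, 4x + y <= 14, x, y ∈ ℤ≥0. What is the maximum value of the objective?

44

The continuous relaxation peaks at (0, 11.5) with value 46.00; rounding to a feasible lattice point costs some objective.
(x,y)=(0,11): 3·0+2·11=22≤23, 4·0+1·11=11≤14, objective 44.
(x,y)=(1,10): 3·1+2·10=23≤23, 4·1+1·10=14≤14, objective 43.
Maximum is 44 at (x,y)=(0,11).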